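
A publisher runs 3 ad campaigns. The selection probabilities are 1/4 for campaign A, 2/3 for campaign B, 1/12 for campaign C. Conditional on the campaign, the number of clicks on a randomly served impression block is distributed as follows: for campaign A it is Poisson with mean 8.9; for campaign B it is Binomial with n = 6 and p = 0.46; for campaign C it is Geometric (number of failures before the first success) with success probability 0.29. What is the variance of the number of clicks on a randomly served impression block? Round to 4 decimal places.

Per component, A: μ=8.9, E[X²]=88.11; B: μ=2.76, E[X²]=9.108; C: μ=2.44828, E[X²]=14.4364.
E[X] = 0.25·8.9 + 0.666667·2.76 + 0.0833333·2.44828 = 4.26902.
E[X²] = 0.25·88.11 + 0.666667·9.108 + 0.0833333·14.4364 = 29.3025.
Var(X) = E[X²] − (E[X])² = 29.3025 − 18.2246 = 11.078.

11.0780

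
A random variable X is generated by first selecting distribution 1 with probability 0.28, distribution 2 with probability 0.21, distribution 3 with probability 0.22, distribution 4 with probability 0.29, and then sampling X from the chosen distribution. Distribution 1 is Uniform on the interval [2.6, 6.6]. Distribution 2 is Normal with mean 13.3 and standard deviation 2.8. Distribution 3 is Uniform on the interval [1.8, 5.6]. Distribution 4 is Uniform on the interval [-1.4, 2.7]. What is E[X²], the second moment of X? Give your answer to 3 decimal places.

For each component E[X²] = Var + (mean)², giving 1: 22.4933; 2: 184.73; 3: 14.8933; 4: 1.82333.
Overall E[X²] = 0.28·22.4933 + 0.21·184.73 + 0.22·14.8933 + 0.29·1.82333 = 48.8967.

48.897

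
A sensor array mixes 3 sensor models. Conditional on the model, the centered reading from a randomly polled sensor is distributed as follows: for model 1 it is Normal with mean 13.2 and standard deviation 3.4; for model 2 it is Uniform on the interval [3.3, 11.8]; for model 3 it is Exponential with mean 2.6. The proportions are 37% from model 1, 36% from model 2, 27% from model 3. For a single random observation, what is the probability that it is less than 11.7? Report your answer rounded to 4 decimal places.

Conditional on each model, P(X < 11.7): 1: 0.329543; 2: 0.988235; 3: 0.988891.
By total probability, P(X < 11.7) = 0.37·0.329543 + 0.36·0.988235 + 0.27·0.988891 = 0.744696.

0.7447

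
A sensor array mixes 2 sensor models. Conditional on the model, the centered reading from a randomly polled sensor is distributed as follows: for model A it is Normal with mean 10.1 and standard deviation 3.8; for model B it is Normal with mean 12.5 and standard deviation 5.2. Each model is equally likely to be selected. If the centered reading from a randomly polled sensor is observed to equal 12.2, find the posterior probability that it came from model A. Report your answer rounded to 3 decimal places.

0.541

Likelihoods f(12.2 | ·): A: 0.0901175; B: 0.0765921.
Posterior ∝ prior × likelihood. Numerator for A: 0.5·0.0901175 = 0.0450588.
Normalizing constant: 0.5·0.0901175 + 0.5·0.0765921 = 0.0833548.
P(A | observation) = 0.0450588 / 0.0833548 = 0.540566.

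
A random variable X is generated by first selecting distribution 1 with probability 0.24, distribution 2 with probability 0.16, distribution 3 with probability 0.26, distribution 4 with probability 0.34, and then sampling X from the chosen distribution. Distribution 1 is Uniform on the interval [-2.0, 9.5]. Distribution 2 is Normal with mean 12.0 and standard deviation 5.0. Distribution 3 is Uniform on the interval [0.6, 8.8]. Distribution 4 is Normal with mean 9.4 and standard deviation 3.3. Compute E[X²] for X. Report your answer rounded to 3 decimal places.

74.005

For each component E[X²] = Var + (mean)², giving 1: 25.0833; 2: 169; 3: 27.6933; 4: 99.25.
Overall E[X²] = 0.24·25.0833 + 0.16·169 + 0.26·27.6933 + 0.34·99.25 = 74.0053.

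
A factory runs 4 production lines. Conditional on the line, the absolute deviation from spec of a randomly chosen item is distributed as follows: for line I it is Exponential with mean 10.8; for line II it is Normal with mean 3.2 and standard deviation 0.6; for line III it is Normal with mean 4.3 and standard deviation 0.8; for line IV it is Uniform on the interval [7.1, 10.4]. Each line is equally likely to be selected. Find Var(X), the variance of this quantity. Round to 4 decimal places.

Per component, I: μ=10.8, E[X²]=233.28; II: μ=3.2, E[X²]=10.6; III: μ=4.3, E[X²]=19.13; IV: μ=8.75, E[X²]=77.47.
E[X] = 0.25·10.8 + 0.25·3.2 + 0.25·4.3 + 0.25·8.75 = 6.7625.
E[X²] = 0.25·233.28 + 0.25·10.6 + 0.25·19.13 + 0.25·77.47 = 85.12.
Var(X) = E[X²] − (E[X])² = 85.12 − 45.7314 = 39.3886.

39.3886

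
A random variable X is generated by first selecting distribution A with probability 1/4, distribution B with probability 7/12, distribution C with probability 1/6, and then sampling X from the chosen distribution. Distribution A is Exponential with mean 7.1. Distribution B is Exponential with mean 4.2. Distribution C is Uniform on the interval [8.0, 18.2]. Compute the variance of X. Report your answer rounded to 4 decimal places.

34.7649

Per component, A: μ=7.1, E[X²]=100.82; B: μ=4.2, E[X²]=35.28; C: μ=13.1, E[X²]=180.28.
E[X] = 0.25·7.1 + 0.583333·4.2 + 0.166667·13.1 = 6.40833.
E[X²] = 0.25·100.82 + 0.583333·35.28 + 0.166667·180.28 = 75.8317.
Var(X) = E[X²] − (E[X])² = 75.8317 − 41.0667 = 34.7649.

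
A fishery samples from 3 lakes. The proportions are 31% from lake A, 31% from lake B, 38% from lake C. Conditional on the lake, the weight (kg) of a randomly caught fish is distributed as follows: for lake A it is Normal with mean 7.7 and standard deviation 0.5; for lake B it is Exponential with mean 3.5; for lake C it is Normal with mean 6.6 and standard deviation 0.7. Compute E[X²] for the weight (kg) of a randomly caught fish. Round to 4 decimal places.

For each component E[X²] = Var + (mean)², giving A: 59.54; B: 24.5; C: 44.05.
Overall E[X²] = 0.31·59.54 + 0.31·24.5 + 0.38·44.05 = 42.7914.

42.7914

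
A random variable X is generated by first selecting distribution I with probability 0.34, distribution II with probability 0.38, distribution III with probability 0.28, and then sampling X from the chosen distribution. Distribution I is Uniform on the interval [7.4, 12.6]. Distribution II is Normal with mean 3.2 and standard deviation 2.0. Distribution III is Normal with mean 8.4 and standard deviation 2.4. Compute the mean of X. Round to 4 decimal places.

6.9680

Component means — I: 10; II: 3.2; III: 8.4.
E[X] = 0.34·10 + 0.38·3.2 + 0.28·8.4 = 6.968.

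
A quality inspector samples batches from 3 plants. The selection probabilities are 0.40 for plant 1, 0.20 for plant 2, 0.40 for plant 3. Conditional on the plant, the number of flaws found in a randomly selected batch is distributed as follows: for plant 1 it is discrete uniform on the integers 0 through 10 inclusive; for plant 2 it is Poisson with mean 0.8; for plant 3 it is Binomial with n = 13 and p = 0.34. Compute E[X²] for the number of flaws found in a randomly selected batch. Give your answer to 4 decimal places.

23.2694

For each component E[X²] = Var + (mean)², giving 1: 35; 2: 1.44; 3: 22.4536.
Overall E[X²] = 0.4·35 + 0.2·1.44 + 0.4·22.4536 = 23.2694.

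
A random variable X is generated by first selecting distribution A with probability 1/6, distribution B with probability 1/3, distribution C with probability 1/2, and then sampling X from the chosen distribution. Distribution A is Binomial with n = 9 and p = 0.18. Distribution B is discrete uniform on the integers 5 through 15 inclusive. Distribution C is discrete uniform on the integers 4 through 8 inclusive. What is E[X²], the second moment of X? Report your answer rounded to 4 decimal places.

56.3255

For each component E[X²] = Var + (mean)², giving A: 3.9528; B: 110; C: 38.
Overall E[X²] = 0.166667·3.9528 + 0.333333·110 + 0.5·38 = 56.3255.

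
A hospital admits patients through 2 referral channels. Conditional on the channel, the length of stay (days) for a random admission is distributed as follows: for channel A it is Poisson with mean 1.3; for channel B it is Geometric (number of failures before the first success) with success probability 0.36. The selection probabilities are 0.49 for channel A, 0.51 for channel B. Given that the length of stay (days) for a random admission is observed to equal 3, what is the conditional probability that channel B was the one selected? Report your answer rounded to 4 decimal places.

Likelihoods P(X=3 | ·): A: 0.0997921; B: 0.0943718.
Posterior ∝ prior × likelihood. Numerator for B: 0.51·0.0943718 = 0.0481296.
Normalizing constant: 0.49·0.0997921 + 0.51·0.0943718 = 0.0970277.
P(B | observation) = 0.0481296 / 0.0970277 = 0.49604.

0.4960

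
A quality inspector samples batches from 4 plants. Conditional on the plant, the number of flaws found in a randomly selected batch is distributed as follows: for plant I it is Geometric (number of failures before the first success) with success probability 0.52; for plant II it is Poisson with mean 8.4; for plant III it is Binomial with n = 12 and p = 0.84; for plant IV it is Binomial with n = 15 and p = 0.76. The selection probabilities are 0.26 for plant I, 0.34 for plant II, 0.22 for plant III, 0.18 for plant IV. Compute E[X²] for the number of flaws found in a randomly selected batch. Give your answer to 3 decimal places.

For each component E[X²] = Var + (mean)², giving I: 2.62722; II: 78.96; III: 103.219; IV: 132.696.
Overall E[X²] = 0.26·2.62722 + 0.34·78.96 + 0.22·103.219 + 0.18·132.696 = 74.123.

74.123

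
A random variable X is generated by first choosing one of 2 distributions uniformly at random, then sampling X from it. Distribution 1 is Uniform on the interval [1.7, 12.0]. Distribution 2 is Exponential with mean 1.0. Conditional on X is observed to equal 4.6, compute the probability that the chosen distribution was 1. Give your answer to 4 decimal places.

0.9062

Likelihoods f(4.6 | ·): 1: 0.0970874; 2: 0.0100518.
Posterior ∝ prior × likelihood. Numerator for 1: 0.5·0.0970874 = 0.0485437.
Normalizing constant: 0.5·0.0970874 + 0.5·0.0100518 = 0.0535696.
P(1 | observation) = 0.0485437 / 0.0535696 = 0.90618.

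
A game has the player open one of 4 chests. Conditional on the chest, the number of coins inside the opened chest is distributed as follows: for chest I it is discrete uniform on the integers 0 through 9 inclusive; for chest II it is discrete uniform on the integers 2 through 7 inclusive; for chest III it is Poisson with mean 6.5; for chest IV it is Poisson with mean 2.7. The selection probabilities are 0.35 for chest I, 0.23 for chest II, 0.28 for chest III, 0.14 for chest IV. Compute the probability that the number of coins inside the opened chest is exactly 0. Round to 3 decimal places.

Conditional on each chest, P(X = 0): I: 0.1; II: 0; III: 0.00150344; IV: 0.0672055.
By total probability, P(X = 0) = 0.35·0.1 + 0.23·0 + 0.28·0.00150344 + 0.14·0.0672055 = 0.0448297.

0.045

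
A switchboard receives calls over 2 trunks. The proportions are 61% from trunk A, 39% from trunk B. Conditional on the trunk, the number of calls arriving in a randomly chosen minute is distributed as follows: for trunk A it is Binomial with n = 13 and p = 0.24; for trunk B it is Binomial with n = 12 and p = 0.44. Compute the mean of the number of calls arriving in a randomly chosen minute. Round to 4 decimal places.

Component means — A: 3.12; B: 5.28.
E[X] = 0.61·3.12 + 0.39·5.28 = 3.9624.

3.9624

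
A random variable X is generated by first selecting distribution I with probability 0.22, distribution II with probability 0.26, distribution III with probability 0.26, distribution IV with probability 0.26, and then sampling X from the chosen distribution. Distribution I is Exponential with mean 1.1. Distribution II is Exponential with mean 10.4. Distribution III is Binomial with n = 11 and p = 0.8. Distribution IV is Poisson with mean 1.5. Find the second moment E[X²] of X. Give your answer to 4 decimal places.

For each component E[X²] = Var + (mean)², giving I: 2.42; II: 216.32; III: 79.2; IV: 3.75.
Overall E[X²] = 0.22·2.42 + 0.26·216.32 + 0.26·79.2 + 0.26·3.75 = 78.3426.

78.3426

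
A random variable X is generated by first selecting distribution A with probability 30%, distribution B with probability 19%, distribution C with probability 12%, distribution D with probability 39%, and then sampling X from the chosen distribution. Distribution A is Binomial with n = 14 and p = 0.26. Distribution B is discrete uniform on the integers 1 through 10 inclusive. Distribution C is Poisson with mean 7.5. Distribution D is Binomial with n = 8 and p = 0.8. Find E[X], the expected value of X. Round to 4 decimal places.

5.5330

Component means — A: 3.64; B: 5.5; C: 7.5; D: 6.4.
E[X] = 0.3·3.64 + 0.19·5.5 + 0.12·7.5 + 0.39·6.4 = 5.533.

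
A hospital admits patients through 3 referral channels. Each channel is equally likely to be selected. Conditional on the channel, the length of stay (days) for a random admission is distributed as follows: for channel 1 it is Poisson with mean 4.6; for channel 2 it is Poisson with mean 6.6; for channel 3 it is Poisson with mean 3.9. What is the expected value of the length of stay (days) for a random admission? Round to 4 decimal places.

Component means — 1: 4.6; 2: 6.6; 3: 3.9.
E[X] = 0.333333·4.6 + 0.333333·6.6 + 0.333333·3.9 = 5.03333.

5.0333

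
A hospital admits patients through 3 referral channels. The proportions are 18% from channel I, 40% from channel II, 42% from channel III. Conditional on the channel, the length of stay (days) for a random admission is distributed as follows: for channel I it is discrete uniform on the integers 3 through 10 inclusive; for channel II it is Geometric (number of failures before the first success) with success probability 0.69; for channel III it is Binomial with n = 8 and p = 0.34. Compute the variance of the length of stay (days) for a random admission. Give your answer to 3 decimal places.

6.542

Per component, I: μ=6.5, E[X²]=47.5; II: μ=0.449275, E[X²]=0.852972; III: μ=2.72, E[X²]=9.1936.
E[X] = 0.18·6.5 + 0.4·0.449275 + 0.42·2.72 = 2.49211.
E[X²] = 0.18·47.5 + 0.4·0.852972 + 0.42·9.1936 = 12.7525.
Var(X) = E[X²] − (E[X])² = 12.7525 − 6.21061 = 6.54189.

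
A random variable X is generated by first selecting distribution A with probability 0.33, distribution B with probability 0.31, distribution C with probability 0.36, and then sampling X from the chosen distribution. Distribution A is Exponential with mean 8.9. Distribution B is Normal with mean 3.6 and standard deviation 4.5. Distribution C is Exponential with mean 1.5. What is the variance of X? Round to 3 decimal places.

43.098

Per component, A: μ=8.9, E[X²]=158.42; B: μ=3.6, E[X²]=33.21; C: μ=1.5, E[X²]=4.5.
E[X] = 0.33·8.9 + 0.31·3.6 + 0.36·1.5 = 4.593.
E[X²] = 0.33·158.42 + 0.31·33.21 + 0.36·4.5 = 64.1937.
Var(X) = E[X²] − (E[X])² = 64.1937 − 21.0956 = 43.0981.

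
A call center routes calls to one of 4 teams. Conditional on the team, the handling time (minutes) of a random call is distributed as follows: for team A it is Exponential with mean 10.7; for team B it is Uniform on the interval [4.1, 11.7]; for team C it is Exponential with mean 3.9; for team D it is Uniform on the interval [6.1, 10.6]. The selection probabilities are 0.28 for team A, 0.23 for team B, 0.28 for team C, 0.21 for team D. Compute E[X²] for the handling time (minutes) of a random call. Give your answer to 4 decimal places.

103.0895

For each component E[X²] = Var + (mean)², giving A: 228.98; B: 67.2233; C: 30.42; D: 71.41.
Overall E[X²] = 0.28·228.98 + 0.23·67.2233 + 0.28·30.42 + 0.21·71.41 = 103.089.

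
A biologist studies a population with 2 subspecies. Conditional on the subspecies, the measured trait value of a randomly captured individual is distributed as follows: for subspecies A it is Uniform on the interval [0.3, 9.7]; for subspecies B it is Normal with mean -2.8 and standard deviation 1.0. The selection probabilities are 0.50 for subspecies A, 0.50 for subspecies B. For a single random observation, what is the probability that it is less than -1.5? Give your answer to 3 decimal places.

0.452

Conditional on each subspecies, P(X < -1.5): A: 0; B: 0.9032.
By total probability, P(X < -1.5) = 0.5·0 + 0.5·0.9032 = 0.4516.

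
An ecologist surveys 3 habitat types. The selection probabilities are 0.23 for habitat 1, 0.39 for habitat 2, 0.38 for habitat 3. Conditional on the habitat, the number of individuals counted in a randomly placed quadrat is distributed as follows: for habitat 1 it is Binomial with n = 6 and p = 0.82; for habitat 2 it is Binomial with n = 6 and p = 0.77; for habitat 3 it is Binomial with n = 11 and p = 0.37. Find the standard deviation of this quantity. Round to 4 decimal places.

Per component, 1: μ=4.92, E[X²]=25.092; 2: μ=4.62, E[X²]=22.407; 3: μ=4.07, E[X²]=19.129.
E[X] = 0.23·4.92 + 0.39·4.62 + 0.38·4.07 = 4.48.
E[X²] = 0.23·25.092 + 0.39·22.407 + 0.38·19.129 = 21.7789.
Var(X) = E[X²] − (E[X])² = 21.7789 − 20.0704 = 1.70851.
SD(X) = √1.70851 = 1.3071.

1.3071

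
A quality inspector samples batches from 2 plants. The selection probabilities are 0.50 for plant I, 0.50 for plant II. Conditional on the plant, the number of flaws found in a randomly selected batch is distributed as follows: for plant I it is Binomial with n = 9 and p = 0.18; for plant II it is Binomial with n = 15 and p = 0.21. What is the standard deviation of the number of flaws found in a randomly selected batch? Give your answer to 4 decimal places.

Per component, I: μ=1.62, E[X²]=3.9528; II: μ=3.15, E[X²]=12.411.
E[X] = 0.5·1.62 + 0.5·3.15 = 2.385.
E[X²] = 0.5·3.9528 + 0.5·12.411 = 8.1819.
Var(X) = E[X²] − (E[X])² = 8.1819 − 5.68822 = 2.49367.
SD(X) = √2.49367 = 1.57914.

1.5791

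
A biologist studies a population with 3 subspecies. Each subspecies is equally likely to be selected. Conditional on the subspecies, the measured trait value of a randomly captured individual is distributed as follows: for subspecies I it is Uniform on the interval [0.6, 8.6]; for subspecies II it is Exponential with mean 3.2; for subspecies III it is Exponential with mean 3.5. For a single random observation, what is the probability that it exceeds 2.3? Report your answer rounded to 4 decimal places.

0.5977

Conditional on each subspecies, P(X > 2.3): I: 0.7875; II: 0.487361; III: 0.51833.
By total probability, P(X > 2.3) = 0.333333·0.7875 + 0.333333·0.487361 + 0.333333·0.51833 = 0.59773.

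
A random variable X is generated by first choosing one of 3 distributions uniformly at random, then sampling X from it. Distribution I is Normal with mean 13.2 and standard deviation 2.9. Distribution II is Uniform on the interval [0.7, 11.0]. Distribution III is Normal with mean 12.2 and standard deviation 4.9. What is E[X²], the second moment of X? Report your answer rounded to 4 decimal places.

132.8544

For each component E[X²] = Var + (mean)², giving I: 182.65; II: 43.0633; III: 172.85.
Overall E[X²] = 0.333333·182.65 + 0.333333·43.0633 + 0.333333·172.85 = 132.854.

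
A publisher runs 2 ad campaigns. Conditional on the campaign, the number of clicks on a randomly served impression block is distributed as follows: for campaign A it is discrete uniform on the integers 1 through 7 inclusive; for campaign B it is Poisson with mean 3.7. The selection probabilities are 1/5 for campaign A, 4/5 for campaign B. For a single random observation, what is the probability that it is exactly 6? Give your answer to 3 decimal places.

Conditional on each campaign, P(X = 6): A: 0.142857; B: 0.0881025.
By total probability, P(X = 6) = 0.2·0.142857 + 0.8·0.0881025 = 0.0990534.

0.099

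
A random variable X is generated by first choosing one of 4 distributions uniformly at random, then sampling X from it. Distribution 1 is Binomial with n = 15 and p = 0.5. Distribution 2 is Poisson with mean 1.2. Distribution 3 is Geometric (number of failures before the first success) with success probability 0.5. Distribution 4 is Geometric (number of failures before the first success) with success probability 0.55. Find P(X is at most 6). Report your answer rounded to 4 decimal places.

0.8230

Conditional on each component, P(X ≤ 6): 1: 0.303619; 2: 0.999749; 3: 0.992188; 4: 0.996263.
By total probability, P(X ≤ 6) = 0.25·0.303619 + 0.25·0.999749 + 0.25·0.992188 + 0.25·0.996263 = 0.822955.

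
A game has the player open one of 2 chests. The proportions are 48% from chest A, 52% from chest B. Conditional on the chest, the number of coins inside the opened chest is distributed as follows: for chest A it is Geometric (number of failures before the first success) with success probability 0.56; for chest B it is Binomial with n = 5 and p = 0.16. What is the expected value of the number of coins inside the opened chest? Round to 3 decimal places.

Component means — A: 0.785714; B: 0.8.
E[X] = 0.48·0.785714 + 0.52·0.8 = 0.793143.

0.793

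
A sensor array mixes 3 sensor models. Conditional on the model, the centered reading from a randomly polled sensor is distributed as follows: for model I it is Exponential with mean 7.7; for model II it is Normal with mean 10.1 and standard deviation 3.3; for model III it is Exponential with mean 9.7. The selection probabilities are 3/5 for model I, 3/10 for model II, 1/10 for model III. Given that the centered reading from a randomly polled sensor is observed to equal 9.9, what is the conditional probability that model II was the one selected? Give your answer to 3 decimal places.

Likelihoods f(9.9 | ·): I: 0.035903; II: 0.12067; III: 0.0371517.
Posterior ∝ prior × likelihood. Numerator for II: 0.3·0.12067 = 0.0362009.
Normalizing constant: 0.6·0.035903 + 0.3·0.12067 + 0.1·0.0371517 = 0.0614579.
P(II | observation) = 0.0362009 / 0.0614579 = 0.589036.

0.589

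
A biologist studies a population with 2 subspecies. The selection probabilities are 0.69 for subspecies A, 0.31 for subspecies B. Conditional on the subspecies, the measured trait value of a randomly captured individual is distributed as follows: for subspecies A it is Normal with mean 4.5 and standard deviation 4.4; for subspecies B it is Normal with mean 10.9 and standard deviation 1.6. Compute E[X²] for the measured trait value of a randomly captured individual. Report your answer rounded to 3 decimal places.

64.956

For each component E[X²] = Var + (mean)², giving A: 39.61; B: 121.37.
Overall E[X²] = 0.69·39.61 + 0.31·121.37 = 64.9556.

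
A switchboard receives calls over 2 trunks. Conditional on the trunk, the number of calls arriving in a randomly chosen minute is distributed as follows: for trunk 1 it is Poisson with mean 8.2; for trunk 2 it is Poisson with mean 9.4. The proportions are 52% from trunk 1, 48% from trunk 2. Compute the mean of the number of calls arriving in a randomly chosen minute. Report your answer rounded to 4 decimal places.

Component means — 1: 8.2; 2: 9.4.
E[X] = 0.52·8.2 + 0.48·9.4 = 8.776.

8.7760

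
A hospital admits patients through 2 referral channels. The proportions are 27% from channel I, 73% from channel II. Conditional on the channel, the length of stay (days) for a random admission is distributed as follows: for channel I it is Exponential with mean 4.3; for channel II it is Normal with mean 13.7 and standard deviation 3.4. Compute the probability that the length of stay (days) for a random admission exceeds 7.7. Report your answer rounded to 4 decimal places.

0.7467

Conditional on each channel, P(X > 7.7): I: 0.166844; II: 0.961193.
By total probability, P(X > 7.7) = 0.27·0.166844 + 0.73·0.961193 = 0.746719.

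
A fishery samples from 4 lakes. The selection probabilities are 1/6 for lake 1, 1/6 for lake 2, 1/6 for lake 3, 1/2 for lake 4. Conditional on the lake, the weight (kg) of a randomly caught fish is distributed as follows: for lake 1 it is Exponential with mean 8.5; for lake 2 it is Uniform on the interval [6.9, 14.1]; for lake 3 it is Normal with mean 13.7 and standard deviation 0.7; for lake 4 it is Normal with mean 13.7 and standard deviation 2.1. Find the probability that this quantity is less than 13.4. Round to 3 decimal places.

0.560

Conditional on each lake, P(X < 13.4): 1: 0.793297; 2: 0.902778; 3: 0.334118; 4: 0.443202.
By total probability, P(X < 13.4) = 0.166667·0.793297 + 0.166667·0.902778 + 0.166667·0.334118 + 0.5·0.443202 = 0.559966.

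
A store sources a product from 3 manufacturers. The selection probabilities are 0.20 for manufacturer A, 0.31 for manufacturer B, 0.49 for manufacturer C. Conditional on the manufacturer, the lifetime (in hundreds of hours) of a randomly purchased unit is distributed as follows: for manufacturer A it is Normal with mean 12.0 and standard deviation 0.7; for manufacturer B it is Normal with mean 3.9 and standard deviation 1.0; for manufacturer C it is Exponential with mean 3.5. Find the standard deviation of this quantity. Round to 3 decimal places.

Per component, A: μ=12, E[X²]=144.49; B: μ=3.9, E[X²]=16.21; C: μ=3.5, E[X²]=24.5.
E[X] = 0.2·12 + 0.31·3.9 + 0.49·3.5 = 5.324.
E[X²] = 0.2·144.49 + 0.31·16.21 + 0.49·24.5 = 45.9281.
Var(X) = E[X²] − (E[X])² = 45.9281 − 28.345 = 17.5831.
SD(X) = √17.5831 = 4.19322.

4.193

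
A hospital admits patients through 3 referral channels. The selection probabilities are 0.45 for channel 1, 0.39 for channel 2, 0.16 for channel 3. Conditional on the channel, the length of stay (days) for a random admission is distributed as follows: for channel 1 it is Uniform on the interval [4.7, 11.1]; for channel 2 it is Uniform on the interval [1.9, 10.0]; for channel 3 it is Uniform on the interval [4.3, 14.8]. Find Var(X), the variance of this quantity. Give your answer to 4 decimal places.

Per component, 1: μ=7.9, E[X²]=65.8233; 2: μ=5.95, E[X²]=40.87; 3: μ=9.55, E[X²]=100.39.
E[X] = 0.45·7.9 + 0.39·5.95 + 0.16·9.55 = 7.4035.
E[X²] = 0.45·65.8233 + 0.39·40.87 + 0.16·100.39 = 61.6222.
Var(X) = E[X²] − (E[X])² = 61.6222 − 54.8118 = 6.81039.

6.8104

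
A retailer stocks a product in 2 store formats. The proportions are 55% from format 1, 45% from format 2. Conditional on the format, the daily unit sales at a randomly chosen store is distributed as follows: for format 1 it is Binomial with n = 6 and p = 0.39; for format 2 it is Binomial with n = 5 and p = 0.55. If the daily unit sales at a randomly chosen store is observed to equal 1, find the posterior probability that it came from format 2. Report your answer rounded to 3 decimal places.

0.318

Likelihoods P(X=1 | ·): 1: 0.197636; 2: 0.112767.
Posterior ∝ prior × likelihood. Numerator for 2: 0.45·0.112767 = 0.0507452.
Normalizing constant: 0.55·0.197636 + 0.45·0.112767 = 0.159445.
P(2 | observation) = 0.0507452 / 0.159445 = 0.318262.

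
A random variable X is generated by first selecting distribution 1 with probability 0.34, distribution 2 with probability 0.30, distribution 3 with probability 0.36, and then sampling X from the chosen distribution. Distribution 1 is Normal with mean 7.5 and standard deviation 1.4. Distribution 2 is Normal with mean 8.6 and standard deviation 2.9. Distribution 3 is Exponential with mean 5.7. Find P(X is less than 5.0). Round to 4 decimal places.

0.2550

Conditional on each component, P(X < 5.0): 1: 0.0370728; 2: 0.107233; 3: 0.584051.
By total probability, P(X < 5.0) = 0.34·0.0370728 + 0.3·0.107233 + 0.36·0.584051 = 0.255033.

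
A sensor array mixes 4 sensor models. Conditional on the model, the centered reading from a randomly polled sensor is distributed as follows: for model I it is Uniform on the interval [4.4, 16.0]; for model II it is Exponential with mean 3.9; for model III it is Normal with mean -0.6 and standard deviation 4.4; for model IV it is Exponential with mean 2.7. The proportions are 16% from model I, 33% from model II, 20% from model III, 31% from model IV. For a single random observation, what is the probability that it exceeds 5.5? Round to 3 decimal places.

Conditional on each model, P(X > 5.5): I: 0.905172; II: 0.244081; III: 0.0828179; IV: 0.130415.
By total probability, P(X > 5.5) = 0.16·0.905172 + 0.33·0.244081 + 0.2·0.0828179 + 0.31·0.130415 = 0.282366.

0.282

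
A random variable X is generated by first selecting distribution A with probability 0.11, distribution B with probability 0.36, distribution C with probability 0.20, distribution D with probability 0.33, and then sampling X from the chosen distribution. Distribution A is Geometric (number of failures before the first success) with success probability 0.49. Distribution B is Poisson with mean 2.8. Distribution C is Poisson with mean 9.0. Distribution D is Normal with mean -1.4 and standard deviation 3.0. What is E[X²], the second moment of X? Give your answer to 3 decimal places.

For each component E[X²] = Var + (mean)², giving A: 3.20741; B: 10.64; C: 90; D: 10.96.
Overall E[X²] = 0.11·3.20741 + 0.36·10.64 + 0.2·90 + 0.33·10.96 = 25.8.

25.800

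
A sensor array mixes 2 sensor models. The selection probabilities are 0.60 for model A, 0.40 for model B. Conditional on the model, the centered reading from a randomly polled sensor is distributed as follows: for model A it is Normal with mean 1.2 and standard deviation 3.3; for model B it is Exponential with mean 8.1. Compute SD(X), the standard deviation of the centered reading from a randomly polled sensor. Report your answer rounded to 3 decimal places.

6.649

Per component, A: μ=1.2, E[X²]=12.33; B: μ=8.1, E[X²]=131.22.
E[X] = 0.6·1.2 + 0.4·8.1 = 3.96.
E[X²] = 0.6·12.33 + 0.4·131.22 = 59.886.
Var(X) = E[X²] − (E[X])² = 59.886 − 15.6816 = 44.2044.
SD(X) = √44.2044 = 6.64864.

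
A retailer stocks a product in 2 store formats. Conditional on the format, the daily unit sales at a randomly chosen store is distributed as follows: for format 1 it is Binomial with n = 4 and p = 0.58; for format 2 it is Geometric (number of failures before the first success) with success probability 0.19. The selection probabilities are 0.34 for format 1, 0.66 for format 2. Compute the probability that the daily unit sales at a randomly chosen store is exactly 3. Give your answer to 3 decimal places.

0.178

Conditional on each format, P(X = 3): 1: 0.327788; 2: 0.100974.
By total probability, P(X = 3) = 0.34·0.327788 + 0.66·0.100974 = 0.178091.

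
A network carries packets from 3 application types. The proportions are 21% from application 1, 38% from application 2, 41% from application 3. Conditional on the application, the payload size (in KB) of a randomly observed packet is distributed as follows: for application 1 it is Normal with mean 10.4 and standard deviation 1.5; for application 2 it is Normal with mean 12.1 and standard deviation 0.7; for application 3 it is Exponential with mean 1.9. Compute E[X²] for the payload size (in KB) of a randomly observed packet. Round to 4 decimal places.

For each component E[X²] = Var + (mean)², giving 1: 110.41; 2: 146.9; 3: 7.22.
Overall E[X²] = 0.21·110.41 + 0.38·146.9 + 0.41·7.22 = 81.9683.

81.9683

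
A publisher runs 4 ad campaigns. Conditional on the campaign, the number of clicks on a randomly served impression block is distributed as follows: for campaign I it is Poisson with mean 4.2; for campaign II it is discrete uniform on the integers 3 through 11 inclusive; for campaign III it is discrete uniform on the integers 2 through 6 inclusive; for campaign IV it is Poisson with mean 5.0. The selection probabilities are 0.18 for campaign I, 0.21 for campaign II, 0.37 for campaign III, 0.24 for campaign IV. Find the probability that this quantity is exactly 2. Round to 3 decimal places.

0.118

Conditional on each campaign, P(X = 2): I: 0.132261; II: 0; III: 0.2; IV: 0.0842243.
By total probability, P(X = 2) = 0.18·0.132261 + 0.21·0 + 0.37·0.2 + 0.24·0.0842243 = 0.118021.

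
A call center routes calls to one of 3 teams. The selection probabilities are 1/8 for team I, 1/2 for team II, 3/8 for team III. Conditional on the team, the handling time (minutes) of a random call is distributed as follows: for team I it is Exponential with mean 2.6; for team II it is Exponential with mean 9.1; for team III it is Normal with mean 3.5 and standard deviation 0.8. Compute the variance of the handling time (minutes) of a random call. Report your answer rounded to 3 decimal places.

Per component, I: μ=2.6, E[X²]=13.52; II: μ=9.1, E[X²]=165.62; III: μ=3.5, E[X²]=12.89.
E[X] = 0.125·2.6 + 0.5·9.1 + 0.375·3.5 = 6.1875.
E[X²] = 0.125·13.52 + 0.5·165.62 + 0.375·12.89 = 89.3337.
Var(X) = E[X²] − (E[X])² = 89.3337 − 38.2852 = 51.0486.

51.049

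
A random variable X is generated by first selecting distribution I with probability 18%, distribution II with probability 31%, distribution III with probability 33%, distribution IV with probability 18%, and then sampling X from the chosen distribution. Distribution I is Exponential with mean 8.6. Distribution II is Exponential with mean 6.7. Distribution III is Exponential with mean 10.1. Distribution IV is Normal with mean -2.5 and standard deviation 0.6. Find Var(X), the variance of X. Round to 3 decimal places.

80.620

Per component, I: μ=8.6, E[X²]=147.92; II: μ=6.7, E[X²]=89.78; III: μ=10.1, E[X²]=204.02; IV: μ=-2.5, E[X²]=6.61.
E[X] = 0.18·8.6 + 0.31·6.7 + 0.33·10.1 + 0.18·-2.5 = 6.508.
E[X²] = 0.18·147.92 + 0.31·89.78 + 0.33·204.02 + 0.18·6.61 = 122.974.
Var(X) = E[X²] − (E[X])² = 122.974 − 42.3541 = 80.6197.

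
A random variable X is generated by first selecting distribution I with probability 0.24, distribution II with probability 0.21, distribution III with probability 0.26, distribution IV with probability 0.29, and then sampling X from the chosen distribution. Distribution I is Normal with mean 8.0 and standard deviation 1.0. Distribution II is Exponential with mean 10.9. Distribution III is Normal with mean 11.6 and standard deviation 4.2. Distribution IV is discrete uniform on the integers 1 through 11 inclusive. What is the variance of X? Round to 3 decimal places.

38.041

Per component, I: μ=8, E[X²]=65; II: μ=10.9, E[X²]=237.62; III: μ=11.6, E[X²]=152.2; IV: μ=6, E[X²]=46.
E[X] = 0.24·8 + 0.21·10.9 + 0.26·11.6 + 0.29·6 = 8.965.
E[X²] = 0.24·65 + 0.21·237.62 + 0.26·152.2 + 0.29·46 = 118.412.
Var(X) = E[X²] − (E[X])² = 118.412 − 80.3712 = 38.041.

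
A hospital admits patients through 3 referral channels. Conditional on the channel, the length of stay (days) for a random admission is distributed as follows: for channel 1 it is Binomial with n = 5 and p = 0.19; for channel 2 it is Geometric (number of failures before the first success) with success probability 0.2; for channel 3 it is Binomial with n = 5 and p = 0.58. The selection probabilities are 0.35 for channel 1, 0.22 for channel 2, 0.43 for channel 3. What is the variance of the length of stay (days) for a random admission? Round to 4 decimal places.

6.5961

Per component, 1: μ=0.95, E[X²]=1.672; 2: μ=4, E[X²]=36; 3: μ=2.9, E[X²]=9.628.
E[X] = 0.35·0.95 + 0.22·4 + 0.43·2.9 = 2.4595.
E[X²] = 0.35·1.672 + 0.22·36 + 0.43·9.628 = 12.6452.
Var(X) = E[X²] − (E[X])² = 12.6452 − 6.04914 = 6.5961.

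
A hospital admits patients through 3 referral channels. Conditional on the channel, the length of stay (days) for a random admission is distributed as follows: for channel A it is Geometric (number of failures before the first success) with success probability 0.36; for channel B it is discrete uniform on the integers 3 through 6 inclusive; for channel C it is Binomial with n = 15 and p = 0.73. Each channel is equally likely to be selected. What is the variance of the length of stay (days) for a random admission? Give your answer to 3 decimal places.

Per component, A: μ=1.77778, E[X²]=8.09877; B: μ=4.5, E[X²]=21.5; C: μ=10.95, E[X²]=122.859.
E[X] = 0.333333·1.77778 + 0.333333·4.5 + 0.333333·10.95 = 5.74259.
E[X²] = 0.333333·8.09877 + 0.333333·21.5 + 0.333333·122.859 = 50.8193.
Var(X) = E[X²] − (E[X])² = 50.8193 − 32.9774 = 17.8419.

17.842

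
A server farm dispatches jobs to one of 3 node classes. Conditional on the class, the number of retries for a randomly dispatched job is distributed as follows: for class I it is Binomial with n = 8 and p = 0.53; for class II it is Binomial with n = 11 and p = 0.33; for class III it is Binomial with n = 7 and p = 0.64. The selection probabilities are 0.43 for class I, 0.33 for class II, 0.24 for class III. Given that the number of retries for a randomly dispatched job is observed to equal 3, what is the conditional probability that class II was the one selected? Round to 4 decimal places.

0.4000

Likelihoods P(X=3 | ·): I: 0.191208; II: 0.240782; III: 0.154105.
Posterior ∝ prior × likelihood. Numerator for II: 0.33·0.240782 = 0.0794581.
Normalizing constant: 0.43·0.191208 + 0.33·0.240782 + 0.24·0.154105 = 0.198663.
P(II | observation) = 0.0794581 / 0.198663 = 0.399965.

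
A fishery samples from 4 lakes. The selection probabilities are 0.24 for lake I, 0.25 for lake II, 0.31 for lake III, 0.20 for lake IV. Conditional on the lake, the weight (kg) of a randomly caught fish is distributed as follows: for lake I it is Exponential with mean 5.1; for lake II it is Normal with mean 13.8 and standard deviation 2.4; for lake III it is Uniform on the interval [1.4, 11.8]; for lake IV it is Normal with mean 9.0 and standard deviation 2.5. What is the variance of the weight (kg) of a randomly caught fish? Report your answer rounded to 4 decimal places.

22.6921

Per component, I: μ=5.1, E[X²]=52.02; II: μ=13.8, E[X²]=196.2; III: μ=6.6, E[X²]=52.5733; IV: μ=9, E[X²]=87.25.
E[X] = 0.24·5.1 + 0.25·13.8 + 0.31·6.6 + 0.2·9 = 8.52.
E[X²] = 0.24·52.02 + 0.25·196.2 + 0.31·52.5733 + 0.2·87.25 = 95.2825.
Var(X) = E[X²] − (E[X])² = 95.2825 − 72.5904 = 22.6921.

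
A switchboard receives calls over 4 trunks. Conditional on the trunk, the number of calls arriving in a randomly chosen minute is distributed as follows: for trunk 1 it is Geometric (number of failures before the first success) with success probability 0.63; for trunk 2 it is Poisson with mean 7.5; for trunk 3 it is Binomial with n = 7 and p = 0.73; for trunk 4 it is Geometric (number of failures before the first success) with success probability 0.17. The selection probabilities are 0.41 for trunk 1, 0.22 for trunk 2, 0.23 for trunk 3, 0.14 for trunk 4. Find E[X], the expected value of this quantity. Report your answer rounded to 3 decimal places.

3.750

Component means — 1: 0.587302; 2: 7.5; 3: 5.11; 4: 4.88235.
E[X] = 0.41·0.587302 + 0.22·7.5 + 0.23·5.11 + 0.14·4.88235 = 3.74962.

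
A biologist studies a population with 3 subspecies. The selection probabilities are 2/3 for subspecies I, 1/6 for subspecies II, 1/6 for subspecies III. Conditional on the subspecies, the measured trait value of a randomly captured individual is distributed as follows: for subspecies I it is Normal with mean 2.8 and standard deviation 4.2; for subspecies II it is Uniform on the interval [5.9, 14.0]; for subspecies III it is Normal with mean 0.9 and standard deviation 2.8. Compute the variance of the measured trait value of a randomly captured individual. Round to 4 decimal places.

Per component, I: μ=2.8, E[X²]=25.48; II: μ=9.95, E[X²]=104.47; III: μ=0.9, E[X²]=8.65.
E[X] = 0.666667·2.8 + 0.166667·9.95 + 0.166667·0.9 = 3.675.
E[X²] = 0.666667·25.48 + 0.166667·104.47 + 0.166667·8.65 = 35.84.
Var(X) = E[X²] − (E[X])² = 35.84 − 13.5056 = 22.3344.

22.3344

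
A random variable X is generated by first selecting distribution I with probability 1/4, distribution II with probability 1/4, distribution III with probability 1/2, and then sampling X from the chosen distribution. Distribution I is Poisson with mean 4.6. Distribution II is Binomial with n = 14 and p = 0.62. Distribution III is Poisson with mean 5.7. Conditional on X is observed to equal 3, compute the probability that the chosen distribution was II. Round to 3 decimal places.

0.006

Likelihoods P(X=3 | ·): I: 0.163068; II: 0.00206965; III: 0.103275.
Posterior ∝ prior × likelihood. Numerator for II: 0.25·0.00206965 = 0.000517411.
Normalizing constant: 0.25·0.163068 + 0.25·0.00206965 + 0.5·0.103275 = 0.0929218.
P(II | observation) = 0.000517411 / 0.0929218 = 0.00556825.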